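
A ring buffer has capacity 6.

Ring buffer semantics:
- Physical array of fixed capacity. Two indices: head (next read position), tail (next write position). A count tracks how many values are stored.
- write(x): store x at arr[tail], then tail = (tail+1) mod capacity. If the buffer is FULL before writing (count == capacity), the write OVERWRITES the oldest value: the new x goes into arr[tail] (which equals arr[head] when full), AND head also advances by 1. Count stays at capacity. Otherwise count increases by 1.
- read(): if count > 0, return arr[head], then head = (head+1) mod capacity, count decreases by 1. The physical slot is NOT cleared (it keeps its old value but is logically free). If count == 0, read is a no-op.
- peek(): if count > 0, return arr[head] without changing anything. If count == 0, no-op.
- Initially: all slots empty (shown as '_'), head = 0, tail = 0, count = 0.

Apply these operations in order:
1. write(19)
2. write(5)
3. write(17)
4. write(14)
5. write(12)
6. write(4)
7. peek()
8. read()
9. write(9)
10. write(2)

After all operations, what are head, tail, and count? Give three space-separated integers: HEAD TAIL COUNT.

After op 1 (write(19)): arr=[19 _ _ _ _ _] head=0 tail=1 count=1
After op 2 (write(5)): arr=[19 5 _ _ _ _] head=0 tail=2 count=2
After op 3 (write(17)): arr=[19 5 17 _ _ _] head=0 tail=3 count=3
After op 4 (write(14)): arr=[19 5 17 14 _ _] head=0 tail=4 count=4
After op 5 (write(12)): arr=[19 5 17 14 12 _] head=0 tail=5 count=5
After op 6 (write(4)): arr=[19 5 17 14 12 4] head=0 tail=0 count=6
After op 7 (peek()): arr=[19 5 17 14 12 4] head=0 tail=0 count=6
After op 8 (read()): arr=[19 5 17 14 12 4] head=1 tail=0 count=5
After op 9 (write(9)): arr=[9 5 17 14 12 4] head=1 tail=1 count=6
After op 10 (write(2)): arr=[9 2 17 14 12 4] head=2 tail=2 count=6

Answer: 2 2 6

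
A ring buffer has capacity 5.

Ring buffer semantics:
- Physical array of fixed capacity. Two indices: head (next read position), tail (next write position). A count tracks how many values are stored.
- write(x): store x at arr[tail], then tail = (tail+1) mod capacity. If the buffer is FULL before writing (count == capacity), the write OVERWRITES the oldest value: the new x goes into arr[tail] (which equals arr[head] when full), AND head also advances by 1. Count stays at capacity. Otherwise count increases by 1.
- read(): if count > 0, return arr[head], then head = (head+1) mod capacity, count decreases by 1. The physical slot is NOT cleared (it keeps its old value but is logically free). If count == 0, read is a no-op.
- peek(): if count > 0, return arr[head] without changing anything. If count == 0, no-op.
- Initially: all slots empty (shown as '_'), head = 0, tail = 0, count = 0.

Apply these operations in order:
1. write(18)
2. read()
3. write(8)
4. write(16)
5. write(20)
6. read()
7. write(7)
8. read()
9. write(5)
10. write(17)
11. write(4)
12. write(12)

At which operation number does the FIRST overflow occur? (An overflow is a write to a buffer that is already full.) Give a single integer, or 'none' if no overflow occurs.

Answer: 12

Derivation:
After op 1 (write(18)): arr=[18 _ _ _ _] head=0 tail=1 count=1
After op 2 (read()): arr=[18 _ _ _ _] head=1 tail=1 count=0
After op 3 (write(8)): arr=[18 8 _ _ _] head=1 tail=2 count=1
After op 4 (write(16)): arr=[18 8 16 _ _] head=1 tail=3 count=2
After op 5 (write(20)): arr=[18 8 16 20 _] head=1 tail=4 count=3
After op 6 (read()): arr=[18 8 16 20 _] head=2 tail=4 count=2
After op 7 (write(7)): arr=[18 8 16 20 7] head=2 tail=0 count=3
After op 8 (read()): arr=[18 8 16 20 7] head=3 tail=0 count=2
After op 9 (write(5)): arr=[5 8 16 20 7] head=3 tail=1 count=3
After op 10 (write(17)): arr=[5 17 16 20 7] head=3 tail=2 count=4
After op 11 (write(4)): arr=[5 17 4 20 7] head=3 tail=3 count=5
After op 12 (write(12)): arr=[5 17 4 12 7] head=4 tail=4 count=5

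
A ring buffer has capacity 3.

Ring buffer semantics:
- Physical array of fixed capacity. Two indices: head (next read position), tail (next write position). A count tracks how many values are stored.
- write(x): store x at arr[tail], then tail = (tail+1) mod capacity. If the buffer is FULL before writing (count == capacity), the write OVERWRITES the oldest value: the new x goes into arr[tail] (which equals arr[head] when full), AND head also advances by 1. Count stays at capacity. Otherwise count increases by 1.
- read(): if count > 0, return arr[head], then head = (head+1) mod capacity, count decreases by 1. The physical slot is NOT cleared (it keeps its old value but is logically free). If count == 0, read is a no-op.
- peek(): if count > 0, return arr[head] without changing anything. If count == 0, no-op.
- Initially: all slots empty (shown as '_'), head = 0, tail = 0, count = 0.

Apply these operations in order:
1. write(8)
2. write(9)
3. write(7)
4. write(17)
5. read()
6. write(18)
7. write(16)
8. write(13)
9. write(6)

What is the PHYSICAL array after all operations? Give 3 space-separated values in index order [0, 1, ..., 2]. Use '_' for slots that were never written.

After op 1 (write(8)): arr=[8 _ _] head=0 tail=1 count=1
After op 2 (write(9)): arr=[8 9 _] head=0 tail=2 count=2
After op 3 (write(7)): arr=[8 9 7] head=0 tail=0 count=3
After op 4 (write(17)): arr=[17 9 7] head=1 tail=1 count=3
After op 5 (read()): arr=[17 9 7] head=2 tail=1 count=2
After op 6 (write(18)): arr=[17 18 7] head=2 tail=2 count=3
After op 7 (write(16)): arr=[17 18 16] head=0 tail=0 count=3
After op 8 (write(13)): arr=[13 18 16] head=1 tail=1 count=3
After op 9 (write(6)): arr=[13 6 16] head=2 tail=2 count=3

Answer: 13 6 16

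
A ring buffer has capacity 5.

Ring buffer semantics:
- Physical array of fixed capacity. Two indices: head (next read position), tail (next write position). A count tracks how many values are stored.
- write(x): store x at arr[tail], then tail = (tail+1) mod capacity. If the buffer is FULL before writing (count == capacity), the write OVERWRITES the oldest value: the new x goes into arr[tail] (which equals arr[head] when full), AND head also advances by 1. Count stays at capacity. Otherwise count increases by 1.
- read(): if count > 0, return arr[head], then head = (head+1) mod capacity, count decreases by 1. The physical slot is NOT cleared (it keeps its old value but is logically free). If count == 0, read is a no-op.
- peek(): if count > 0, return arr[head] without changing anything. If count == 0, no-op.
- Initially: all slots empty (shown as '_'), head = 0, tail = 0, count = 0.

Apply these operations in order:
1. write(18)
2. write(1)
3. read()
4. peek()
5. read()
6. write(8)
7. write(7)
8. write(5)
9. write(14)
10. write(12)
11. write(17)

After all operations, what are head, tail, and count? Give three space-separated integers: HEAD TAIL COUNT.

After op 1 (write(18)): arr=[18 _ _ _ _] head=0 tail=1 count=1
After op 2 (write(1)): arr=[18 1 _ _ _] head=0 tail=2 count=2
After op 3 (read()): arr=[18 1 _ _ _] head=1 tail=2 count=1
After op 4 (peek()): arr=[18 1 _ _ _] head=1 tail=2 count=1
After op 5 (read()): arr=[18 1 _ _ _] head=2 tail=2 count=0
After op 6 (write(8)): arr=[18 1 8 _ _] head=2 tail=3 count=1
After op 7 (write(7)): arr=[18 1 8 7 _] head=2 tail=4 count=2
After op 8 (write(5)): arr=[18 1 8 7 5] head=2 tail=0 count=3
After op 9 (write(14)): arr=[14 1 8 7 5] head=2 tail=1 count=4
After op 10 (write(12)): arr=[14 12 8 7 5] head=2 tail=2 count=5
After op 11 (write(17)): arr=[14 12 17 7 5] head=3 tail=3 count=5

Answer: 3 3 5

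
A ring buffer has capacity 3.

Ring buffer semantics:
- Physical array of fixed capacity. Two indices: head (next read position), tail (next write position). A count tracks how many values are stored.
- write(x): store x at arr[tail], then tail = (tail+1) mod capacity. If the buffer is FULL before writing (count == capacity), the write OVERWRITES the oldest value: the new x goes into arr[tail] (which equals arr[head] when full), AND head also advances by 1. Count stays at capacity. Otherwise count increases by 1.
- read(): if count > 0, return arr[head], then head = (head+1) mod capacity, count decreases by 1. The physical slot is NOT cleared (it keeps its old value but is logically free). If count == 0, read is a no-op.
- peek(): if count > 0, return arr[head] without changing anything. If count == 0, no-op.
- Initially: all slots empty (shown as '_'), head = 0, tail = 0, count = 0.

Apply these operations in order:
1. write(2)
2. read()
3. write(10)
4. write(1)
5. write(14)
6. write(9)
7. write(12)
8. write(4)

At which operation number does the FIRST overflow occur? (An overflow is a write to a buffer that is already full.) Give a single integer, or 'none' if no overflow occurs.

After op 1 (write(2)): arr=[2 _ _] head=0 tail=1 count=1
After op 2 (read()): arr=[2 _ _] head=1 tail=1 count=0
After op 3 (write(10)): arr=[2 10 _] head=1 tail=2 count=1
After op 4 (write(1)): arr=[2 10 1] head=1 tail=0 count=2
After op 5 (write(14)): arr=[14 10 1] head=1 tail=1 count=3
After op 6 (write(9)): arr=[14 9 1] head=2 tail=2 count=3
After op 7 (write(12)): arr=[14 9 12] head=0 tail=0 count=3
After op 8 (write(4)): arr=[4 9 12] head=1 tail=1 count=3

Answer: 6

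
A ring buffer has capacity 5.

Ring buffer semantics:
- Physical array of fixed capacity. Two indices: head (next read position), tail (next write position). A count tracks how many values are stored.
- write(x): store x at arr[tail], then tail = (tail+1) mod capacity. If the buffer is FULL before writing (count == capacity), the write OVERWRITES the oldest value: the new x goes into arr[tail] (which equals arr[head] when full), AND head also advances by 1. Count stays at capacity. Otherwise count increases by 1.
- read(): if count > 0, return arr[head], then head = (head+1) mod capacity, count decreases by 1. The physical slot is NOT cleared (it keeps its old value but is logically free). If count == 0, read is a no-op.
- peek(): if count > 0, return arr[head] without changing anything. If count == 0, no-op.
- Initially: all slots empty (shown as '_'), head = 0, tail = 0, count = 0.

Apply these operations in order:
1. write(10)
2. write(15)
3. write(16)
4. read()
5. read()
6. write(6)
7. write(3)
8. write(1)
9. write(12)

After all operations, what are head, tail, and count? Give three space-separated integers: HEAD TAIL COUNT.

Answer: 2 2 5

Derivation:
After op 1 (write(10)): arr=[10 _ _ _ _] head=0 tail=1 count=1
After op 2 (write(15)): arr=[10 15 _ _ _] head=0 tail=2 count=2
After op 3 (write(16)): arr=[10 15 16 _ _] head=0 tail=3 count=3
After op 4 (read()): arr=[10 15 16 _ _] head=1 tail=3 count=2
After op 5 (read()): arr=[10 15 16 _ _] head=2 tail=3 count=1
After op 6 (write(6)): arr=[10 15 16 6 _] head=2 tail=4 count=2
After op 7 (write(3)): arr=[10 15 16 6 3] head=2 tail=0 count=3
After op 8 (write(1)): arr=[1 15 16 6 3] head=2 tail=1 count=4
After op 9 (write(12)): arr=[1 12 16 6 3] head=2 tail=2 count=5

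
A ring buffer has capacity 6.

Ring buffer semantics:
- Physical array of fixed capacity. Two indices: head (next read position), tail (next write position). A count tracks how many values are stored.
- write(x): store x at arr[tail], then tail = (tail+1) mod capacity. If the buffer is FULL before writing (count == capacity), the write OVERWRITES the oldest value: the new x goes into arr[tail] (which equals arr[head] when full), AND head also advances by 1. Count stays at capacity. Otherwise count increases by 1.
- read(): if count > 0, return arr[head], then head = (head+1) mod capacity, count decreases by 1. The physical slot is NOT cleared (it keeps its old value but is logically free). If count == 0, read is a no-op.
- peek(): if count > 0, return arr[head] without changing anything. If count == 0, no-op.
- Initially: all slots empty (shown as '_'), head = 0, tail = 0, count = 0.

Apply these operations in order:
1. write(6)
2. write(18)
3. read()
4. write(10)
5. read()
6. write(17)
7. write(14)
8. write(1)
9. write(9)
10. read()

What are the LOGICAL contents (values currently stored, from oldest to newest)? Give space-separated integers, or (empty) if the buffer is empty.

Answer: 17 14 1 9

Derivation:
After op 1 (write(6)): arr=[6 _ _ _ _ _] head=0 tail=1 count=1
After op 2 (write(18)): arr=[6 18 _ _ _ _] head=0 tail=2 count=2
After op 3 (read()): arr=[6 18 _ _ _ _] head=1 tail=2 count=1
After op 4 (write(10)): arr=[6 18 10 _ _ _] head=1 tail=3 count=2
After op 5 (read()): arr=[6 18 10 _ _ _] head=2 tail=3 count=1
After op 6 (write(17)): arr=[6 18 10 17 _ _] head=2 tail=4 count=2
After op 7 (write(14)): arr=[6 18 10 17 14 _] head=2 tail=5 count=3
After op 8 (write(1)): arr=[6 18 10 17 14 1] head=2 tail=0 count=4
After op 9 (write(9)): arr=[9 18 10 17 14 1] head=2 tail=1 count=5
After op 10 (read()): arr=[9 18 10 17 14 1] head=3 tail=1 count=4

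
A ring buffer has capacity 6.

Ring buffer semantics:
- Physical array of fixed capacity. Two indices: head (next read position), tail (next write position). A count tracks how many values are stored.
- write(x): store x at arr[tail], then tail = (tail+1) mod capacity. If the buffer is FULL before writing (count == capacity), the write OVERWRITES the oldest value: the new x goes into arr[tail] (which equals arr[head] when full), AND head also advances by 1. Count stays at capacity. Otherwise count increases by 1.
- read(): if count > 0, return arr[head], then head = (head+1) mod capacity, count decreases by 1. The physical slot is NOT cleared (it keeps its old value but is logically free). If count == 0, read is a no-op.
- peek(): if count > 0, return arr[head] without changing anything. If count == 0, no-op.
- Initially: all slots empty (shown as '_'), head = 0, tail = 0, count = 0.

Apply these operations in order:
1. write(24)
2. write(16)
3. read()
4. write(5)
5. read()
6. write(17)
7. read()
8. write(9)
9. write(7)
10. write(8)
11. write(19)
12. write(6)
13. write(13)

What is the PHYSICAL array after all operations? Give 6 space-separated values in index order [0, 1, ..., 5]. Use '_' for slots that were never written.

After op 1 (write(24)): arr=[24 _ _ _ _ _] head=0 tail=1 count=1
After op 2 (write(16)): arr=[24 16 _ _ _ _] head=0 tail=2 count=2
After op 3 (read()): arr=[24 16 _ _ _ _] head=1 tail=2 count=1
After op 4 (write(5)): arr=[24 16 5 _ _ _] head=1 tail=3 count=2
After op 5 (read()): arr=[24 16 5 _ _ _] head=2 tail=3 count=1
After op 6 (write(17)): arr=[24 16 5 17 _ _] head=2 tail=4 count=2
After op 7 (read()): arr=[24 16 5 17 _ _] head=3 tail=4 count=1
After op 8 (write(9)): arr=[24 16 5 17 9 _] head=3 tail=5 count=2
After op 9 (write(7)): arr=[24 16 5 17 9 7] head=3 tail=0 count=3
After op 10 (write(8)): arr=[8 16 5 17 9 7] head=3 tail=1 count=4
After op 11 (write(19)): arr=[8 19 5 17 9 7] head=3 tail=2 count=5
After op 12 (write(6)): arr=[8 19 6 17 9 7] head=3 tail=3 count=6
After op 13 (write(13)): arr=[8 19 6 13 9 7] head=4 tail=4 count=6

Answer: 8 19 6 13 9 7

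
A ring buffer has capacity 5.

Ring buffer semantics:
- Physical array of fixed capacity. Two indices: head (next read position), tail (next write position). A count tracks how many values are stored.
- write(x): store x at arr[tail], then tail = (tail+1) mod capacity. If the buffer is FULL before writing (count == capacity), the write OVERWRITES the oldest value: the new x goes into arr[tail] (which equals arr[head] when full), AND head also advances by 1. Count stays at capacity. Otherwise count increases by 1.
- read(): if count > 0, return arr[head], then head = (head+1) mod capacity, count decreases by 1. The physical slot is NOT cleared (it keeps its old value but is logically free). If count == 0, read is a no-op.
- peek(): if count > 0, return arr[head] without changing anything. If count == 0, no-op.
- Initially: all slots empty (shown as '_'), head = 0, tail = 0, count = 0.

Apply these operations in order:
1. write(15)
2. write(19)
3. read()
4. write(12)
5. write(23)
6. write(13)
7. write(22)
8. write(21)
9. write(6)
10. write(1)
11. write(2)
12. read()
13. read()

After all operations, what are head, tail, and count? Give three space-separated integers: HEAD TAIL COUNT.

After op 1 (write(15)): arr=[15 _ _ _ _] head=0 tail=1 count=1
After op 2 (write(19)): arr=[15 19 _ _ _] head=0 tail=2 count=2
After op 3 (read()): arr=[15 19 _ _ _] head=1 tail=2 count=1
After op 4 (write(12)): arr=[15 19 12 _ _] head=1 tail=3 count=2
After op 5 (write(23)): arr=[15 19 12 23 _] head=1 tail=4 count=3
After op 6 (write(13)): arr=[15 19 12 23 13] head=1 tail=0 count=4
After op 7 (write(22)): arr=[22 19 12 23 13] head=1 tail=1 count=5
After op 8 (write(21)): arr=[22 21 12 23 13] head=2 tail=2 count=5
After op 9 (write(6)): arr=[22 21 6 23 13] head=3 tail=3 count=5
After op 10 (write(1)): arr=[22 21 6 1 13] head=4 tail=4 count=5
After op 11 (write(2)): arr=[22 21 6 1 2] head=0 tail=0 count=5
After op 12 (read()): arr=[22 21 6 1 2] head=1 tail=0 count=4
After op 13 (read()): arr=[22 21 6 1 2] head=2 tail=0 count=3

Answer: 2 0 3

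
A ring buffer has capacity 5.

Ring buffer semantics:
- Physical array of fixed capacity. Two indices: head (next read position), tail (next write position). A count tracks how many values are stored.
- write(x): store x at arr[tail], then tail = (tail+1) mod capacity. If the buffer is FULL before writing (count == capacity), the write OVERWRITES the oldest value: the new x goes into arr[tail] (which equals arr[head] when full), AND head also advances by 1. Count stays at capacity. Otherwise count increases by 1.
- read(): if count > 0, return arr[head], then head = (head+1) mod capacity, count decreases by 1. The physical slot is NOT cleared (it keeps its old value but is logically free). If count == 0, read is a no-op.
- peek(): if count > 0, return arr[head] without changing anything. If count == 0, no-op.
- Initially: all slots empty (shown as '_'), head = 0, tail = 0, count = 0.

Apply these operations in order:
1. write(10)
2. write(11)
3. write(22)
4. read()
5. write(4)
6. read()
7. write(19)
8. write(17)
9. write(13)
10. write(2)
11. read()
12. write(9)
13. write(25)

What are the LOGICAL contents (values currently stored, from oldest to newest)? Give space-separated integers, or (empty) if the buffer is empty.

After op 1 (write(10)): arr=[10 _ _ _ _] head=0 tail=1 count=1
After op 2 (write(11)): arr=[10 11 _ _ _] head=0 tail=2 count=2
After op 3 (write(22)): arr=[10 11 22 _ _] head=0 tail=3 count=3
After op 4 (read()): arr=[10 11 22 _ _] head=1 tail=3 count=2
After op 5 (write(4)): arr=[10 11 22 4 _] head=1 tail=4 count=3
After op 6 (read()): arr=[10 11 22 4 _] head=2 tail=4 count=2
After op 7 (write(19)): arr=[10 11 22 4 19] head=2 tail=0 count=3
After op 8 (write(17)): arr=[17 11 22 4 19] head=2 tail=1 count=4
After op 9 (write(13)): arr=[17 13 22 4 19] head=2 tail=2 count=5
After op 10 (write(2)): arr=[17 13 2 4 19] head=3 tail=3 count=5
After op 11 (read()): arr=[17 13 2 4 19] head=4 tail=3 count=4
After op 12 (write(9)): arr=[17 13 2 9 19] head=4 tail=4 count=5
After op 13 (write(25)): arr=[17 13 2 9 25] head=0 tail=0 count=5

Answer: 17 13 2 9 25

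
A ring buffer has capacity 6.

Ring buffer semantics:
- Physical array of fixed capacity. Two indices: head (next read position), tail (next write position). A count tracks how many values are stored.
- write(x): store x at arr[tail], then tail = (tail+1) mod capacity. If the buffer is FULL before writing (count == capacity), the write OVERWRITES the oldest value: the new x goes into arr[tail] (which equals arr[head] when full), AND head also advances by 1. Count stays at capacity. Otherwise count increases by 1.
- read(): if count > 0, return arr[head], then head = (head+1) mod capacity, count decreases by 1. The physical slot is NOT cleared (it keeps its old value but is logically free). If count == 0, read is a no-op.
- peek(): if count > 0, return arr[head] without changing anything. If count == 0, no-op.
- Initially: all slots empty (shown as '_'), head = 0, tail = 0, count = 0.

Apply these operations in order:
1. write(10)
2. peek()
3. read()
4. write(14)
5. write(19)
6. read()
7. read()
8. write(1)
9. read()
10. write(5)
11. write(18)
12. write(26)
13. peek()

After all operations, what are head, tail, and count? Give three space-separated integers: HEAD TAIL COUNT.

Answer: 4 1 3

Derivation:
After op 1 (write(10)): arr=[10 _ _ _ _ _] head=0 tail=1 count=1
After op 2 (peek()): arr=[10 _ _ _ _ _] head=0 tail=1 count=1
After op 3 (read()): arr=[10 _ _ _ _ _] head=1 tail=1 count=0
After op 4 (write(14)): arr=[10 14 _ _ _ _] head=1 tail=2 count=1
After op 5 (write(19)): arr=[10 14 19 _ _ _] head=1 tail=3 count=2
After op 6 (read()): arr=[10 14 19 _ _ _] head=2 tail=3 count=1
After op 7 (read()): arr=[10 14 19 _ _ _] head=3 tail=3 count=0
After op 8 (write(1)): arr=[10 14 19 1 _ _] head=3 tail=4 count=1
After op 9 (read()): arr=[10 14 19 1 _ _] head=4 tail=4 count=0
After op 10 (write(5)): arr=[10 14 19 1 5 _] head=4 tail=5 count=1
After op 11 (write(18)): arr=[10 14 19 1 5 18] head=4 tail=0 count=2
After op 12 (write(26)): arr=[26 14 19 1 5 18] head=4 tail=1 count=3
After op 13 (peek()): arr=[26 14 19 1 5 18] head=4 tail=1 count=3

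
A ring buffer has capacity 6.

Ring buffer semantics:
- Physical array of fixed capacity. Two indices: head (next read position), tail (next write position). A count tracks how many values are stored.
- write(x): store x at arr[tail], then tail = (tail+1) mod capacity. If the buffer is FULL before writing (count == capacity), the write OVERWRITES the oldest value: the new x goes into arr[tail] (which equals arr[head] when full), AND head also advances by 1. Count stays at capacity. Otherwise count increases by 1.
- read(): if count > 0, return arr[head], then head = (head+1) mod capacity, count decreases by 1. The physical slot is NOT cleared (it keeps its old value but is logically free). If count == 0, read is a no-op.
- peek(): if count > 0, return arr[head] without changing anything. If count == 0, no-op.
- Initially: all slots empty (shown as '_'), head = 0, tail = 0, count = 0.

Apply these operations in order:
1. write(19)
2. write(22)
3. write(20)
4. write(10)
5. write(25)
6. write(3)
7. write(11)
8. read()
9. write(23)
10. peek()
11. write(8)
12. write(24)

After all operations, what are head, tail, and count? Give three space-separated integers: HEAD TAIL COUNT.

Answer: 4 4 6

Derivation:
After op 1 (write(19)): arr=[19 _ _ _ _ _] head=0 tail=1 count=1
After op 2 (write(22)): arr=[19 22 _ _ _ _] head=0 tail=2 count=2
After op 3 (write(20)): arr=[19 22 20 _ _ _] head=0 tail=3 count=3
After op 4 (write(10)): arr=[19 22 20 10 _ _] head=0 tail=4 count=4
After op 5 (write(25)): arr=[19 22 20 10 25 _] head=0 tail=5 count=5
After op 6 (write(3)): arr=[19 22 20 10 25 3] head=0 tail=0 count=6
After op 7 (write(11)): arr=[11 22 20 10 25 3] head=1 tail=1 count=6
After op 8 (read()): arr=[11 22 20 10 25 3] head=2 tail=1 count=5
After op 9 (write(23)): arr=[11 23 20 10 25 3] head=2 tail=2 count=6
After op 10 (peek()): arr=[11 23 20 10 25 3] head=2 tail=2 count=6
After op 11 (write(8)): arr=[11 23 8 10 25 3] head=3 tail=3 count=6
After op 12 (write(24)): arr=[11 23 8 24 25 3] head=4 tail=4 count=6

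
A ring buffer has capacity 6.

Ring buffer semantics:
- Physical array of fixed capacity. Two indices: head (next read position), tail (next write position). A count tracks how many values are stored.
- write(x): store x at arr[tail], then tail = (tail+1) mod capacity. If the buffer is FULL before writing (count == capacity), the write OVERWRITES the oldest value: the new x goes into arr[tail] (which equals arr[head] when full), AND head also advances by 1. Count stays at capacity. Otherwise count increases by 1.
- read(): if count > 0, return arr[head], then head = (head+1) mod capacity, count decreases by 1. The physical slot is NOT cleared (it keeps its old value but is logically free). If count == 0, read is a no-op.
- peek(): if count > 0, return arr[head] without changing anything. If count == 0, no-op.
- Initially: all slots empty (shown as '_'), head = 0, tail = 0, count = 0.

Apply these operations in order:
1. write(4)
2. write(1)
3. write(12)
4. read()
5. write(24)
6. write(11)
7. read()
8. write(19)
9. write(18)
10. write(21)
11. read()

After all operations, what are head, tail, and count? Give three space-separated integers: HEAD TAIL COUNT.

Answer: 3 2 5

Derivation:
After op 1 (write(4)): arr=[4 _ _ _ _ _] head=0 tail=1 count=1
After op 2 (write(1)): arr=[4 1 _ _ _ _] head=0 tail=2 count=2
After op 3 (write(12)): arr=[4 1 12 _ _ _] head=0 tail=3 count=3
After op 4 (read()): arr=[4 1 12 _ _ _] head=1 tail=3 count=2
After op 5 (write(24)): arr=[4 1 12 24 _ _] head=1 tail=4 count=3
After op 6 (write(11)): arr=[4 1 12 24 11 _] head=1 tail=5 count=4
After op 7 (read()): arr=[4 1 12 24 11 _] head=2 tail=5 count=3
After op 8 (write(19)): arr=[4 1 12 24 11 19] head=2 tail=0 count=4
After op 9 (write(18)): arr=[18 1 12 24 11 19] head=2 tail=1 count=5
After op 10 (write(21)): arr=[18 21 12 24 11 19] head=2 tail=2 count=6
After op 11 (read()): arr=[18 21 12 24 11 19] head=3 tail=2 count=5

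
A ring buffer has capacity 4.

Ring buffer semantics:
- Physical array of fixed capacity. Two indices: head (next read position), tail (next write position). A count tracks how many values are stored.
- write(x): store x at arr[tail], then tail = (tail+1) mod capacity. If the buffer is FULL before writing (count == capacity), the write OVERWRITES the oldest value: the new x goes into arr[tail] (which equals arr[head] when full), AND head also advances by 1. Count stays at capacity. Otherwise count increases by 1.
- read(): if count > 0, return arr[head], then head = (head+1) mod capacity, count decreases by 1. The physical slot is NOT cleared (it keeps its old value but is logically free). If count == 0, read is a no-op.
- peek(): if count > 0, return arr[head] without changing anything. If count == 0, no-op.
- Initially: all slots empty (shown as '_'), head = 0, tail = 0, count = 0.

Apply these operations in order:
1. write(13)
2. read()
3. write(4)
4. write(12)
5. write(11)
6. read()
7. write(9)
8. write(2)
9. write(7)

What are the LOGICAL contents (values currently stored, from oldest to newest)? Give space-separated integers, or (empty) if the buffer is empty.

After op 1 (write(13)): arr=[13 _ _ _] head=0 tail=1 count=1
After op 2 (read()): arr=[13 _ _ _] head=1 tail=1 count=0
After op 3 (write(4)): arr=[13 4 _ _] head=1 tail=2 count=1
After op 4 (write(12)): arr=[13 4 12 _] head=1 tail=3 count=2
After op 5 (write(11)): arr=[13 4 12 11] head=1 tail=0 count=3
After op 6 (read()): arr=[13 4 12 11] head=2 tail=0 count=2
After op 7 (write(9)): arr=[9 4 12 11] head=2 tail=1 count=3
After op 8 (write(2)): arr=[9 2 12 11] head=2 tail=2 count=4
After op 9 (write(7)): arr=[9 2 7 11] head=3 tail=3 count=4

Answer: 11 9 2 7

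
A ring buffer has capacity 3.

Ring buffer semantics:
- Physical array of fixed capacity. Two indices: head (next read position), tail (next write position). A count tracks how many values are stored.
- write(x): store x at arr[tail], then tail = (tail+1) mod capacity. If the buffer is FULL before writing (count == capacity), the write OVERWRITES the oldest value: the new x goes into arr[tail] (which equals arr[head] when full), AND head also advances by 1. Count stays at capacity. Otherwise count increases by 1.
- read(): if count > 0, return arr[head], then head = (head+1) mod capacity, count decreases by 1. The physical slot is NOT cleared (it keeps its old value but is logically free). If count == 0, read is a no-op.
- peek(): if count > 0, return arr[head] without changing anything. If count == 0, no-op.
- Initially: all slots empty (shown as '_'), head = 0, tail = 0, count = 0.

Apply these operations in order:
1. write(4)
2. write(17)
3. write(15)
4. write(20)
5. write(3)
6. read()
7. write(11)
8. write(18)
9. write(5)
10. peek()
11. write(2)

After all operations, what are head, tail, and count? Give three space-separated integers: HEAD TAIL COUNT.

Answer: 0 0 3

Derivation:
After op 1 (write(4)): arr=[4 _ _] head=0 tail=1 count=1
After op 2 (write(17)): arr=[4 17 _] head=0 tail=2 count=2
After op 3 (write(15)): arr=[4 17 15] head=0 tail=0 count=3
After op 4 (write(20)): arr=[20 17 15] head=1 tail=1 count=3
After op 5 (write(3)): arr=[20 3 15] head=2 tail=2 count=3
After op 6 (read()): arr=[20 3 15] head=0 tail=2 count=2
After op 7 (write(11)): arr=[20 3 11] head=0 tail=0 count=3
After op 8 (write(18)): arr=[18 3 11] head=1 tail=1 count=3
After op 9 (write(5)): arr=[18 5 11] head=2 tail=2 count=3
After op 10 (peek()): arr=[18 5 11] head=2 tail=2 count=3
After op 11 (write(2)): arr=[18 5 2] head=0 tail=0 count=3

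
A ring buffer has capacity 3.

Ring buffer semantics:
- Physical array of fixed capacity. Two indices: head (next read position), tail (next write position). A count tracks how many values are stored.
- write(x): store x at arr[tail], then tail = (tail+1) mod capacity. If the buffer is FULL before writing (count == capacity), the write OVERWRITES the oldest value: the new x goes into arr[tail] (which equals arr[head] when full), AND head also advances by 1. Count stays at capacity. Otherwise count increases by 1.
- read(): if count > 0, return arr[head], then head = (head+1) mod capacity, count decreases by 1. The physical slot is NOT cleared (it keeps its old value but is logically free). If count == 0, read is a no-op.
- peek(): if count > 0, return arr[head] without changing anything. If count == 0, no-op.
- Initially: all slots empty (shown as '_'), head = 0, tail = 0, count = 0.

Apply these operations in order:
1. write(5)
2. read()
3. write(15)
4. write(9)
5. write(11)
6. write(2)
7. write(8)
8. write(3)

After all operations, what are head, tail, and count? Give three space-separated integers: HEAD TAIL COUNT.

Answer: 1 1 3

Derivation:
After op 1 (write(5)): arr=[5 _ _] head=0 tail=1 count=1
After op 2 (read()): arr=[5 _ _] head=1 tail=1 count=0
After op 3 (write(15)): arr=[5 15 _] head=1 tail=2 count=1
After op 4 (write(9)): arr=[5 15 9] head=1 tail=0 count=2
After op 5 (write(11)): arr=[11 15 9] head=1 tail=1 count=3
After op 6 (write(2)): arr=[11 2 9] head=2 tail=2 count=3
After op 7 (write(8)): arr=[11 2 8] head=0 tail=0 count=3
After op 8 (write(3)): arr=[3 2 8] head=1 tail=1 count=3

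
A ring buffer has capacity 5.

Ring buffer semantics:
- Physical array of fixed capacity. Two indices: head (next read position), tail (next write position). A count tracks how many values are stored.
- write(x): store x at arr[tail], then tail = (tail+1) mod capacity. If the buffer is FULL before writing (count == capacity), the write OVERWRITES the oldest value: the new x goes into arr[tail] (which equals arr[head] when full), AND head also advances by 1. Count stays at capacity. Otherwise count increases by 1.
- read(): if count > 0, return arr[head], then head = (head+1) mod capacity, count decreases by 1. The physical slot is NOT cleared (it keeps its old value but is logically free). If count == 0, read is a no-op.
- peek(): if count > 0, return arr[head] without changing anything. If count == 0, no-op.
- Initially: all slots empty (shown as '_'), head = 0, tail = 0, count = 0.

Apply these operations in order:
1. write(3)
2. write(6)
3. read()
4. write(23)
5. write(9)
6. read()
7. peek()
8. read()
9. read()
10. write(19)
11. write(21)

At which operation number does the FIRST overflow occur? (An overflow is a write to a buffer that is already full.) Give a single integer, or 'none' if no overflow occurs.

After op 1 (write(3)): arr=[3 _ _ _ _] head=0 tail=1 count=1
After op 2 (write(6)): arr=[3 6 _ _ _] head=0 tail=2 count=2
After op 3 (read()): arr=[3 6 _ _ _] head=1 tail=2 count=1
After op 4 (write(23)): arr=[3 6 23 _ _] head=1 tail=3 count=2
After op 5 (write(9)): arr=[3 6 23 9 _] head=1 tail=4 count=3
After op 6 (read()): arr=[3 6 23 9 _] head=2 tail=4 count=2
After op 7 (peek()): arr=[3 6 23 9 _] head=2 tail=4 count=2
After op 8 (read()): arr=[3 6 23 9 _] head=3 tail=4 count=1
After op 9 (read()): arr=[3 6 23 9 _] head=4 tail=4 count=0
After op 10 (write(19)): arr=[3 6 23 9 19] head=4 tail=0 count=1
After op 11 (write(21)): arr=[21 6 23 9 19] head=4 tail=1 count=2

Answer: none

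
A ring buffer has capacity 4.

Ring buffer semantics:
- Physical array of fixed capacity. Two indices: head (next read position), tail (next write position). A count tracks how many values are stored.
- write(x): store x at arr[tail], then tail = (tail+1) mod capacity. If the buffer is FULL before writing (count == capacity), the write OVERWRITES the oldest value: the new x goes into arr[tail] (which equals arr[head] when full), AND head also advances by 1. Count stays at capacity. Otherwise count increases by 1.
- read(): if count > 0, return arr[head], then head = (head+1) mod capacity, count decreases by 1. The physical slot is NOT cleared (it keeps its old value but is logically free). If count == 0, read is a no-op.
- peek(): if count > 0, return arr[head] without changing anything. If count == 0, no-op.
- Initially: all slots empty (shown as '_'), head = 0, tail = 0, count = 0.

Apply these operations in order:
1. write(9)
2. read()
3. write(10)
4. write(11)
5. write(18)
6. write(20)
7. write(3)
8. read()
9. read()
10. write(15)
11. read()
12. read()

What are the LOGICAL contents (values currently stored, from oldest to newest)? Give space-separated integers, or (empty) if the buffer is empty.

Answer: 15

Derivation:
After op 1 (write(9)): arr=[9 _ _ _] head=0 tail=1 count=1
After op 2 (read()): arr=[9 _ _ _] head=1 tail=1 count=0
After op 3 (write(10)): arr=[9 10 _ _] head=1 tail=2 count=1
After op 4 (write(11)): arr=[9 10 11 _] head=1 tail=3 count=2
After op 5 (write(18)): arr=[9 10 11 18] head=1 tail=0 count=3
After op 6 (write(20)): arr=[20 10 11 18] head=1 tail=1 count=4
After op 7 (write(3)): arr=[20 3 11 18] head=2 tail=2 count=4
After op 8 (read()): arr=[20 3 11 18] head=3 tail=2 count=3
After op 9 (read()): arr=[20 3 11 18] head=0 tail=2 count=2
After op 10 (write(15)): arr=[20 3 15 18] head=0 tail=3 count=3
After op 11 (read()): arr=[20 3 15 18] head=1 tail=3 count=2
After op 12 (read()): arr=[20 3 15 18] head=2 tail=3 count=1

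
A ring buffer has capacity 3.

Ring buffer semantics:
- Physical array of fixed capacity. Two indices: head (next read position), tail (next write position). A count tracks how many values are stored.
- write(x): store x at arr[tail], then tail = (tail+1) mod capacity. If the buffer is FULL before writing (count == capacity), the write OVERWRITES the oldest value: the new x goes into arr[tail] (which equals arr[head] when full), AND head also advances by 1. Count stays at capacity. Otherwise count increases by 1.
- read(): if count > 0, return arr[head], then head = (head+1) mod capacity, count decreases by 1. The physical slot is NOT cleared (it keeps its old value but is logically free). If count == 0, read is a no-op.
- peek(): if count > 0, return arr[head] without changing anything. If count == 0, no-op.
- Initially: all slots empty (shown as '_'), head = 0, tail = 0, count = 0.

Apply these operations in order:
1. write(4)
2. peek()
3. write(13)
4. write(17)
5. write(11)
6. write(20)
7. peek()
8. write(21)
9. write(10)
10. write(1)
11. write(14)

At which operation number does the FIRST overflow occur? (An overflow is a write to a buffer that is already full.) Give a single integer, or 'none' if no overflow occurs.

After op 1 (write(4)): arr=[4 _ _] head=0 tail=1 count=1
After op 2 (peek()): arr=[4 _ _] head=0 tail=1 count=1
After op 3 (write(13)): arr=[4 13 _] head=0 tail=2 count=2
After op 4 (write(17)): arr=[4 13 17] head=0 tail=0 count=3
After op 5 (write(11)): arr=[11 13 17] head=1 tail=1 count=3
After op 6 (write(20)): arr=[11 20 17] head=2 tail=2 count=3
After op 7 (peek()): arr=[11 20 17] head=2 tail=2 count=3
After op 8 (write(21)): arr=[11 20 21] head=0 tail=0 count=3
After op 9 (write(10)): arr=[10 20 21] head=1 tail=1 count=3
After op 10 (write(1)): arr=[10 1 21] head=2 tail=2 count=3
After op 11 (write(14)): arr=[10 1 14] head=0 tail=0 count=3

Answer: 5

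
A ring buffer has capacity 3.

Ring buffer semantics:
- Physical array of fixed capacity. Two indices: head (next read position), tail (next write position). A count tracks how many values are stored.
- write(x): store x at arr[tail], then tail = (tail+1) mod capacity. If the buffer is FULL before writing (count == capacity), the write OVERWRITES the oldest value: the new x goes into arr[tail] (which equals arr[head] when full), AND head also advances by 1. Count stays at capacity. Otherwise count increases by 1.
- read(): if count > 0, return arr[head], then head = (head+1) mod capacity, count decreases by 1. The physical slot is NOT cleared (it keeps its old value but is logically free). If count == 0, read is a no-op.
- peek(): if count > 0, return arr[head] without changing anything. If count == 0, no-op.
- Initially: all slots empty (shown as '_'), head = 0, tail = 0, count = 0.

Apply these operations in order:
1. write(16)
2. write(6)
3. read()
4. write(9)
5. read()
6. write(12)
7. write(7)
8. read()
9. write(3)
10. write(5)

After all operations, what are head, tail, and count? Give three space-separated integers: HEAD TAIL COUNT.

After op 1 (write(16)): arr=[16 _ _] head=0 tail=1 count=1
After op 2 (write(6)): arr=[16 6 _] head=0 tail=2 count=2
After op 3 (read()): arr=[16 6 _] head=1 tail=2 count=1
After op 4 (write(9)): arr=[16 6 9] head=1 tail=0 count=2
After op 5 (read()): arr=[16 6 9] head=2 tail=0 count=1
After op 6 (write(12)): arr=[12 6 9] head=2 tail=1 count=2
After op 7 (write(7)): arr=[12 7 9] head=2 tail=2 count=3
After op 8 (read()): arr=[12 7 9] head=0 tail=2 count=2
After op 9 (write(3)): arr=[12 7 3] head=0 tail=0 count=3
After op 10 (write(5)): arr=[5 7 3] head=1 tail=1 count=3

Answer: 1 1 3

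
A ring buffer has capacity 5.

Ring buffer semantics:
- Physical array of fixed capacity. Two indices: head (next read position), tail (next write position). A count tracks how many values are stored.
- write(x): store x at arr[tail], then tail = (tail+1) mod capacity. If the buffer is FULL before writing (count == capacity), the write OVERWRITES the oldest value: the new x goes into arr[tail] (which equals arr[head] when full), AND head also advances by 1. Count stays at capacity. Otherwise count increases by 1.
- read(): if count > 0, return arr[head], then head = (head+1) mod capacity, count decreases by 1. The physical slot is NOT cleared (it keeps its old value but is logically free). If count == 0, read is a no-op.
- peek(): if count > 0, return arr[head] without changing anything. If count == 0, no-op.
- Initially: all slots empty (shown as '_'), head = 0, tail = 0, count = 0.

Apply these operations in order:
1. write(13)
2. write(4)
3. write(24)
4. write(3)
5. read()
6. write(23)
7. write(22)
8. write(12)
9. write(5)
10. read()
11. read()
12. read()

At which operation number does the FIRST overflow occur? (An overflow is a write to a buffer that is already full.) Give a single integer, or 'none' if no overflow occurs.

After op 1 (write(13)): arr=[13 _ _ _ _] head=0 tail=1 count=1
After op 2 (write(4)): arr=[13 4 _ _ _] head=0 tail=2 count=2
After op 3 (write(24)): arr=[13 4 24 _ _] head=0 tail=3 count=3
After op 4 (write(3)): arr=[13 4 24 3 _] head=0 tail=4 count=4
After op 5 (read()): arr=[13 4 24 3 _] head=1 tail=4 count=3
After op 6 (write(23)): arr=[13 4 24 3 23] head=1 tail=0 count=4
After op 7 (write(22)): arr=[22 4 24 3 23] head=1 tail=1 count=5
After op 8 (write(12)): arr=[22 12 24 3 23] head=2 tail=2 count=5
After op 9 (write(5)): arr=[22 12 5 3 23] head=3 tail=3 count=5
After op 10 (read()): arr=[22 12 5 3 23] head=4 tail=3 count=4
After op 11 (read()): arr=[22 12 5 3 23] head=0 tail=3 count=3
After op 12 (read()): arr=[22 12 5 3 23] head=1 tail=3 count=2

Answer: 8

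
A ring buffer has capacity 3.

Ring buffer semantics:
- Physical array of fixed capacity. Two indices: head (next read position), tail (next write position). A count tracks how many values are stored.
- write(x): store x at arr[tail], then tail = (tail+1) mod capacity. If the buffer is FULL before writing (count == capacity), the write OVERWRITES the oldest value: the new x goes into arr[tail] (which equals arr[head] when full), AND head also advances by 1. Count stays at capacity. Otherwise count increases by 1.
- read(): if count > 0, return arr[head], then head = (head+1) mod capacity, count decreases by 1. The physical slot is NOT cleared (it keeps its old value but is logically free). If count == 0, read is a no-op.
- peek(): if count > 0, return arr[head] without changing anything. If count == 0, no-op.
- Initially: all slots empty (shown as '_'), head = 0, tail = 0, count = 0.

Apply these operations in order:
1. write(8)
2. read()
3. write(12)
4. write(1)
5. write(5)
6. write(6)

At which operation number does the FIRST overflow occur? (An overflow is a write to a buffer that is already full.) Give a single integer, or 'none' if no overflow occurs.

After op 1 (write(8)): arr=[8 _ _] head=0 tail=1 count=1
After op 2 (read()): arr=[8 _ _] head=1 tail=1 count=0
After op 3 (write(12)): arr=[8 12 _] head=1 tail=2 count=1
After op 4 (write(1)): arr=[8 12 1] head=1 tail=0 count=2
After op 5 (write(5)): arr=[5 12 1] head=1 tail=1 count=3
After op 6 (write(6)): arr=[5 6 1] head=2 tail=2 count=3

Answer: 6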